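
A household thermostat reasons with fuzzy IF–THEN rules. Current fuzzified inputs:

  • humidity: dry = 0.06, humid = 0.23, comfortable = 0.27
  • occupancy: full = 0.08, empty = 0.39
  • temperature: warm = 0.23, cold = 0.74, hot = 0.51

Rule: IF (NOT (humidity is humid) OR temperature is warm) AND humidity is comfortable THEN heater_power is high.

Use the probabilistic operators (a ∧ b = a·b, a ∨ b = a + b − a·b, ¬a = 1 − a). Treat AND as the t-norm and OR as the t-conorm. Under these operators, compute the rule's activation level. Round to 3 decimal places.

firing strength: (¬humid=1−0.23=0.77 OR warm=0.23) = 0.8229; AND[a·b] with comfortable=0.27 → w = 0.2222

0.222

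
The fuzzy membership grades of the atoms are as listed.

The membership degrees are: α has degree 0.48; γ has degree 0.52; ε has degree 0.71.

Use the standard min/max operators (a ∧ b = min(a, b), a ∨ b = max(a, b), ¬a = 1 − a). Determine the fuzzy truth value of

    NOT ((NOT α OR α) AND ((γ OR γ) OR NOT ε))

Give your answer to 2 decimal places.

NOT α = 1 − 0.48 = 0.52
NOT α OR α = max(a, b) on (0.52, 0.48) = 0.52
γ OR γ = max(a, b) on (0.52, 0.52) = 0.52
NOT ε = 1 − 0.71 = 0.29
(γ OR γ) OR NOT ε = max(a, b) on (0.52, 0.29) = 0.52
(NOT α OR α) AND ((γ OR γ) OR NOT ε) = min(a, b) on (0.52, 0.52) = 0.52
NOT ((NOT α OR α) AND ((γ OR γ) OR NOT ε)) = 1 − 0.52 = 0.48

0.48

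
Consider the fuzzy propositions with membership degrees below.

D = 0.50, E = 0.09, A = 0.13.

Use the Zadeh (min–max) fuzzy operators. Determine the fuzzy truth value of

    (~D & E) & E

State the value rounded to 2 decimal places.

~D = 1 − 0.50 = 0.50
~D & E = min(a, b) on (0.50, 0.09) = 0.09
(~D & E) & E = min(a, b) on (0.09, 0.09) = 0.09

0.09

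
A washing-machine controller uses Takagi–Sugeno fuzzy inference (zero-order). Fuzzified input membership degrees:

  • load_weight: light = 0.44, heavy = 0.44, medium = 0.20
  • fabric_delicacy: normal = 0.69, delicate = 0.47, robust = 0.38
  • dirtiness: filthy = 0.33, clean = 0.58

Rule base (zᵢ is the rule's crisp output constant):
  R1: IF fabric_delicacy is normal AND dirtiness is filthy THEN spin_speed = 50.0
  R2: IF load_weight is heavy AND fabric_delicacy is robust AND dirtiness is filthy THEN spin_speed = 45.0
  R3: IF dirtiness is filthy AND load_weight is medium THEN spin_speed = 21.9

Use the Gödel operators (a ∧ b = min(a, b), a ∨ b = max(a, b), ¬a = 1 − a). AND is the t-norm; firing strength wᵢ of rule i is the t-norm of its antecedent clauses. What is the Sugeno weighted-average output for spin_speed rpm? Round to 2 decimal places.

41.55

R1 (z=50.0): normal=0.69, filthy=0.33; AND[min(a, b)] → w = 0.33
R2 (z=45.0): heavy=0.44, robust=0.38, filthy=0.33; AND[min(a, b)] → w = 0.33
R3 (z=21.9): filthy=0.33, medium=0.20; AND[min(a, b)] → w = 0.20
Weighted average = (0.33·50.0 + 0.33·45.0 + 0.20·21.9) / (0.33 + 0.33 + 0.20)
  = 35.7300 / 0.8600 = 41.55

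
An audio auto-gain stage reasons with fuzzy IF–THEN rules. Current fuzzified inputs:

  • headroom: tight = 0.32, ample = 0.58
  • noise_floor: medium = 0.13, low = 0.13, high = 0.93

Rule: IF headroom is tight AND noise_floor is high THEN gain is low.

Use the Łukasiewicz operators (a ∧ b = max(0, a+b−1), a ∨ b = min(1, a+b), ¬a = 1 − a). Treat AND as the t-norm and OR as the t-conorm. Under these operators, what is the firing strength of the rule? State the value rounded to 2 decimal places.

0.25

firing strength: tight=0.32, high=0.93; AND[max(0, a+b−1)] → w = 0.25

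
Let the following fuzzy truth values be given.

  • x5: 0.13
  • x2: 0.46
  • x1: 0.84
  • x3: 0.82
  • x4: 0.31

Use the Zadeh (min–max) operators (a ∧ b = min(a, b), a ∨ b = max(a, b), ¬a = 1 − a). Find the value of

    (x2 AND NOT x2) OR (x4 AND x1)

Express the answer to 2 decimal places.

NOT x2 = 1 − 0.46 = 0.54
x2 AND NOT x2 = min(a, b) on (0.46, 0.54) = 0.46
x4 AND x1 = min(a, b) on (0.31, 0.84) = 0.31
(x2 AND NOT x2) OR (x4 AND x1) = max(a, b) on (0.46, 0.31) = 0.46

0.46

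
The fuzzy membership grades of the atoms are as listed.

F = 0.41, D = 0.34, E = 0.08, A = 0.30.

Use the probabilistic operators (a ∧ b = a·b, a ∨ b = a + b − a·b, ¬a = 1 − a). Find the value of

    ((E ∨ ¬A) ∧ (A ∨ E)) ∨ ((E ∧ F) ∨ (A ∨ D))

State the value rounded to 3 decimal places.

¬A = 1 − 0.3000 = 0.7000
E ∨ ¬A = a + b − a·b on (0.0800, 0.7000) = 0.7240
A ∨ E = a + b − a·b on (0.3000, 0.0800) = 0.3560
(E ∨ ¬A) ∧ (A ∨ E) = a·b on (0.7240, 0.3560) = 0.2577
E ∧ F = a·b on (0.0800, 0.4100) = 0.0328
A ∨ D = a + b − a·b on (0.3000, 0.3400) = 0.5380
(E ∧ F) ∨ (A ∨ D) = a + b − a·b on (0.0328, 0.5380) = 0.5532
((E ∨ ¬A) ∧ (A ∨ E)) ∨ ((E ∧ F) ∨ (A ∨ D)) = a + b − a·b on (0.2577, 0.5532) = 0.6683

0.668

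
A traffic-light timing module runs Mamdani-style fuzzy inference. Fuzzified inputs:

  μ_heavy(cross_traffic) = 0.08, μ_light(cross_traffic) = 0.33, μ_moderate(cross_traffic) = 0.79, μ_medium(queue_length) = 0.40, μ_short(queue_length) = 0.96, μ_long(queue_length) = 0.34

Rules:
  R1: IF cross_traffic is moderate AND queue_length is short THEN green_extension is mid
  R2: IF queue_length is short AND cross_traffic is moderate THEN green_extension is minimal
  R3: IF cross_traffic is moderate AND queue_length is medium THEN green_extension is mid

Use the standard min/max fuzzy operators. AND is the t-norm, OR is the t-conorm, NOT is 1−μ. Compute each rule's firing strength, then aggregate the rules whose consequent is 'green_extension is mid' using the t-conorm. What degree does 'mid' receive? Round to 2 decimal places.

R1: moderate=0.79, short=0.96; AND[min(a, b)] → w = 0.79
R2: short=0.96, moderate=0.79; AND[min(a, b)] → w = 0.79
R3: moderate=0.79, medium=0.40; AND[min(a, b)] → w = 0.40
Rules with consequent 'mid': {R1, R3} → strengths 0.79, 0.40
Aggregate via t-conorm [max(a, b)]: 0.79

0.79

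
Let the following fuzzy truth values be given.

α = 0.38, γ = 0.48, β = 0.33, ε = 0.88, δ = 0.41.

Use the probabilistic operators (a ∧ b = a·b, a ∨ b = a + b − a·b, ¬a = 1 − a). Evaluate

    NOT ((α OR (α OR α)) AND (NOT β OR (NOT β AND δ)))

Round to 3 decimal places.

α OR α = a + b − a·b on (0.3800, 0.3800) = 0.6156
α OR (α OR α) = a + b − a·b on (0.3800, 0.6156) = 0.7617
NOT β = 1 − 0.3300 = 0.6700
NOT β = 1 − 0.3300 = 0.6700
NOT β AND δ = a·b on (0.6700, 0.4100) = 0.2747
NOT β OR (NOT β AND δ) = a + b − a·b on (0.6700, 0.2747) = 0.7607
(α OR (α OR α)) AND (NOT β OR (NOT β AND δ)) = a·b on (0.7617, 0.7607) = 0.5794
NOT ((α OR (α OR α)) AND (NOT β OR (NOT β AND δ))) = 1 − 0.5794 = 0.4206

0.421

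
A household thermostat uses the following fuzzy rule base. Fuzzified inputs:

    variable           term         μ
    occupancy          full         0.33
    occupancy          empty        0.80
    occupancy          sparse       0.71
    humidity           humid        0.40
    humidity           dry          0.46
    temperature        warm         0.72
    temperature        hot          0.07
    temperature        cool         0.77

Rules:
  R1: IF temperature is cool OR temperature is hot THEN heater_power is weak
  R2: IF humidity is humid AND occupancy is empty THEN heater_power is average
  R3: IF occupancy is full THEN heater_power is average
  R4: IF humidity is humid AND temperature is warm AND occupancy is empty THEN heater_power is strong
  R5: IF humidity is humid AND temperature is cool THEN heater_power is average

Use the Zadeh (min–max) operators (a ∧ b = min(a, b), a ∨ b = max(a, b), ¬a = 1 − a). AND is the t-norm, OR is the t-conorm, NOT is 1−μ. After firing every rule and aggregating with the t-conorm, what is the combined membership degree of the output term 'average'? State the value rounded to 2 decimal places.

0.40

R1: cool=0.77, hot=0.07; OR[max(a, b)] → w = 0.77
R2: humid=0.40, empty=0.80; AND[min(a, b)] → w = 0.40
R3: full=0.33 → w = 0.33
R4: humid=0.40, warm=0.72, empty=0.80; AND[min(a, b)] → w = 0.40
R5: humid=0.40, cool=0.77; AND[min(a, b)] → w = 0.40
Rules with consequent 'average': {R2, R3, R5} → strengths 0.40, 0.33, 0.40
Aggregate via t-conorm [max(a, b)]: 0.40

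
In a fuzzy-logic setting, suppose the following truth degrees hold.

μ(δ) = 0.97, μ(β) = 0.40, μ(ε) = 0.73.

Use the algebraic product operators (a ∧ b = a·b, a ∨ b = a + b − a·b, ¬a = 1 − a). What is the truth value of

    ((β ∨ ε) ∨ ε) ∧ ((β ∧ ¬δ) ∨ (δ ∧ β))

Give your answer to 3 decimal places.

β ∨ ε = a + b − a·b on (0.4000, 0.7300) = 0.8380
(β ∨ ε) ∨ ε = a + b − a·b on (0.8380, 0.7300) = 0.9563
¬δ = 1 − 0.9700 = 0.0300
β ∧ ¬δ = a·b on (0.4000, 0.0300) = 0.0120
δ ∧ β = a·b on (0.9700, 0.4000) = 0.3880
(β ∧ ¬δ) ∨ (δ ∧ β) = a + b − a·b on (0.0120, 0.3880) = 0.3953
((β ∨ ε) ∨ ε) ∧ ((β ∧ ¬δ) ∨ (δ ∧ β)) = a·b on (0.9563, 0.3953) = 0.3781

0.378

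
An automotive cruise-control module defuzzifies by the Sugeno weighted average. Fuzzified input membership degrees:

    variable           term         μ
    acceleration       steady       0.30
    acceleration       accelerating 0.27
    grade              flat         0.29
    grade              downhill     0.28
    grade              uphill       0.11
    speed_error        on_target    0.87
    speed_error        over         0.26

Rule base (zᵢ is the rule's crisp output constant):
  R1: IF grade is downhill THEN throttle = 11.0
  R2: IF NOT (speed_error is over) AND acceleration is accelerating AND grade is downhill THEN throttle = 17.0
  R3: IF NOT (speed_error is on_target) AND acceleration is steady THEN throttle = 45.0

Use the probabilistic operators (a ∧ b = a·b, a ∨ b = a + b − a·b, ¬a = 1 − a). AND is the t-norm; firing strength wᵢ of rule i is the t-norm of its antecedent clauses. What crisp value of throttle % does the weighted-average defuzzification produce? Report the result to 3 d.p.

15.432

R1 (z=11.0): downhill=0.28 → w = 0.2800
R2 (z=17.0): ¬over=1−0.26=0.74, accelerating=0.27, downhill=0.28; AND[a·b] → w = 0.0559
R3 (z=45.0): ¬on_target=1−0.87=0.13, steady=0.30; AND[a·b] → w = 0.0390
Weighted average = (0.2800·11.0 + 0.0559·17.0 + 0.0390·45.0) / (0.2800 + 0.0559 + 0.0390)
  = 5.7860 / 0.3749 = 15.432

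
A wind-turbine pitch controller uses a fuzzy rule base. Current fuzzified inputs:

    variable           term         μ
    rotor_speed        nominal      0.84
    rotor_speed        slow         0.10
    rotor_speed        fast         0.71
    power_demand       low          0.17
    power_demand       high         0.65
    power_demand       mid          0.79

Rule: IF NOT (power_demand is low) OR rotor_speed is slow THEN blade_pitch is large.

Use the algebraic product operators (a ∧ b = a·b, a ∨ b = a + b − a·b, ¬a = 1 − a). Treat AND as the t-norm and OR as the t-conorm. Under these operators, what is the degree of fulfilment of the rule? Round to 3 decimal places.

0.847

firing strength: ¬low=1−0.17=0.83, slow=0.10; OR[a + b − a·b] → w = 0.8470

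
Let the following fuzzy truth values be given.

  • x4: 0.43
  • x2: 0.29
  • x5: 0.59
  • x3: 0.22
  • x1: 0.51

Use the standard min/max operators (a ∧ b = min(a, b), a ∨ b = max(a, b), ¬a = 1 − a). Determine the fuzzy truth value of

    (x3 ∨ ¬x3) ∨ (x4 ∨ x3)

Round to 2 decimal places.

¬x3 = 1 − 0.22 = 0.78
x3 ∨ ¬x3 = max(a, b) on (0.22, 0.78) = 0.78
x4 ∨ x3 = max(a, b) on (0.43, 0.22) = 0.43
(x3 ∨ ¬x3) ∨ (x4 ∨ x3) = max(a, b) on (0.78, 0.43) = 0.78

0.78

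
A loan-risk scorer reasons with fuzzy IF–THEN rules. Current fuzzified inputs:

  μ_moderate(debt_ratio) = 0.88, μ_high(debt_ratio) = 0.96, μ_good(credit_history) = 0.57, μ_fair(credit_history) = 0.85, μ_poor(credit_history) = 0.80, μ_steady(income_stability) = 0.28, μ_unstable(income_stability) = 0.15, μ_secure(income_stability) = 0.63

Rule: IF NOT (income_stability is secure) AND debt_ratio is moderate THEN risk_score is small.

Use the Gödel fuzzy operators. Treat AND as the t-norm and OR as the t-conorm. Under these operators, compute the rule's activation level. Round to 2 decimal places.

firing strength: ¬secure=1−0.63=0.37, moderate=0.88; AND[min(a, b)] → w = 0.37

0.37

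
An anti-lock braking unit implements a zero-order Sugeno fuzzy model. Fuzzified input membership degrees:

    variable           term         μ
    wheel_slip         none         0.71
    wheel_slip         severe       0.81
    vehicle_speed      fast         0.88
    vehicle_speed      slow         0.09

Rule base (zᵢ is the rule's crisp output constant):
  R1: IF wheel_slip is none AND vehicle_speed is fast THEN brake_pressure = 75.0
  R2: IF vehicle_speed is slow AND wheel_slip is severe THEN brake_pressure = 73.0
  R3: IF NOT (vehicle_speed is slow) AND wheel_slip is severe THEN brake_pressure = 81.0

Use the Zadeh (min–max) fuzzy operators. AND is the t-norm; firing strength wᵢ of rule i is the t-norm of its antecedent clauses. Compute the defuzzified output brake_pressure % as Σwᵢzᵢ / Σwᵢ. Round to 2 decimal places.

R1 (z=75.0): none=0.71, fast=0.88; AND[min(a, b)] → w = 0.71
R2 (z=73.0): slow=0.09, severe=0.81; AND[min(a, b)] → w = 0.09
R3 (z=81.0): ¬slow=1−0.09=0.91, severe=0.81; AND[min(a, b)] → w = 0.81
Weighted average = (0.71·75.0 + 0.09·73.0 + 0.81·81.0) / (0.71 + 0.09 + 0.81)
  = 125.4300 / 1.6100 = 77.91

77.91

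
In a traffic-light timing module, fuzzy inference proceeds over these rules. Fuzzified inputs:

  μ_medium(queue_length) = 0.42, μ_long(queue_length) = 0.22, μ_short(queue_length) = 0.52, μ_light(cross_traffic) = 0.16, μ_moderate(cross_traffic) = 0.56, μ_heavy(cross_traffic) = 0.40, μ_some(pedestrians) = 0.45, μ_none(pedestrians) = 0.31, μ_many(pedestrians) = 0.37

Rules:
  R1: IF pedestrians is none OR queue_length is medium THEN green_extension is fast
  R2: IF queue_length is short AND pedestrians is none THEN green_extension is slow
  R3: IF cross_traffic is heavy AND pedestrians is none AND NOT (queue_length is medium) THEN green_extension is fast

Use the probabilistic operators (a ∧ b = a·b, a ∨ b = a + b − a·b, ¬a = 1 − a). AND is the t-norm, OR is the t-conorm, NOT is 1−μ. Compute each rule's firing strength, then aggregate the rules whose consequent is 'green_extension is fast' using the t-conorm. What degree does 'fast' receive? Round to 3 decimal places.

0.629

R1: none=0.31, medium=0.42; OR[a + b − a·b] → w = 0.5998
R2: short=0.52, none=0.31; AND[a·b] → w = 0.1612
R3: heavy=0.40, none=0.31, ¬medium=1−0.42=0.58; AND[a·b] → w = 0.0719
Rules with consequent 'fast': {R1, R3} → strengths 0.5998, 0.0719
Aggregate via t-conorm [a + b − a·b]: 0.6286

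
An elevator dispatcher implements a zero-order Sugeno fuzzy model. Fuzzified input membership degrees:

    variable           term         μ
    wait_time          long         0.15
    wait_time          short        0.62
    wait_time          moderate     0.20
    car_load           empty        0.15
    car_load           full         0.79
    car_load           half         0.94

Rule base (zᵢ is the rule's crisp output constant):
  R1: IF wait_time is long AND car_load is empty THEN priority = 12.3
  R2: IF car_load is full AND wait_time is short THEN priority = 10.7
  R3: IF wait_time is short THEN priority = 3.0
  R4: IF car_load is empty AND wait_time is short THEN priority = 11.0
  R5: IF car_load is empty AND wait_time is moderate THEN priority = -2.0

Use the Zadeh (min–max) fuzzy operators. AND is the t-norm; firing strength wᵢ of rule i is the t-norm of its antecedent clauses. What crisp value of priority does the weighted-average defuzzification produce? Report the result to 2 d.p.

6.92

R1 (z=12.3): long=0.15, empty=0.15; AND[min(a, b)] → w = 0.15
R2 (z=10.7): full=0.79, short=0.62; AND[min(a, b)] → w = 0.62
R3 (z=3.0): short=0.62 → w = 0.62
R4 (z=11.0): empty=0.15, short=0.62; AND[min(a, b)] → w = 0.15
R5 (z=-2.0): empty=0.15, moderate=0.20; AND[min(a, b)] → w = 0.15
Weighted average = (0.15·12.3 + 0.62·10.7 + 0.62·3.0 + 0.15·11.0 + 0.15·-2.0) / (0.15 + 0.62 + 0.62 + 0.15 + 0.15)
  = 11.6890 / 1.6900 = 6.92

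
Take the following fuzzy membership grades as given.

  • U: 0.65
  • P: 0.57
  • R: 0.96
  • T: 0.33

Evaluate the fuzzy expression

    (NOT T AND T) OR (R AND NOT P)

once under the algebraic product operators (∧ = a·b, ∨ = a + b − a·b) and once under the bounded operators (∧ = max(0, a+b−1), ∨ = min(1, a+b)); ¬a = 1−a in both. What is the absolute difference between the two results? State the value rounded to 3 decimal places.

0.153

Under algebraic product:
  NOT T = 1 − 0.3300 = 0.6700
  NOT T AND T = a·b on (0.6700, 0.3300) = 0.2211
  NOT P = 1 − 0.5700 = 0.4300
  R AND NOT P = a·b on (0.9600, 0.4300) = 0.4128
  (NOT T AND T) OR (R AND NOT P) = a + b − a·b on (0.2211, 0.4128) = 0.5426
  → value = 0.5426
Under bounded:
  NOT T = 1 − 0.33 = 0.67
  NOT T AND T = max(0, a+b−1) on (0.67, 0.33) = 0.00
  NOT P = 1 − 0.57 = 0.43
  R AND NOT P = max(0, a+b−1) on (0.96, 0.43) = 0.39
  (NOT T AND T) OR (R AND NOT P) = min(1, a+b) on (0.00, 0.39) = 0.39
  → value = 0.3900
|0.5426 − 0.3900| = 0.153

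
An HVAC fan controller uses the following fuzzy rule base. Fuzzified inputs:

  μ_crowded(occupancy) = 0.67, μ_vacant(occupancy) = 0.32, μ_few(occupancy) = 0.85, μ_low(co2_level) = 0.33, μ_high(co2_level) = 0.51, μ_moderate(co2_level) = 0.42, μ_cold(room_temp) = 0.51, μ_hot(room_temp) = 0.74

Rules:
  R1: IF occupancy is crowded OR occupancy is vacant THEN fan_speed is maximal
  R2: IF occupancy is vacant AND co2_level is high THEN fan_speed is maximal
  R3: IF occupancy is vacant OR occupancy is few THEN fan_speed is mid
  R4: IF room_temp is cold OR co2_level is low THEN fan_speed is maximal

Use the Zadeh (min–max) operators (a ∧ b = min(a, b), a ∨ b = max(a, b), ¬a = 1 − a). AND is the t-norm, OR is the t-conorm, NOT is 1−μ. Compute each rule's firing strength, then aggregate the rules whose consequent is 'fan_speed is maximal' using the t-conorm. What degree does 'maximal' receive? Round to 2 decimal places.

0.67

R1: crowded=0.67, vacant=0.32; OR[max(a, b)] → w = 0.67
R2: vacant=0.32, high=0.51; AND[min(a, b)] → w = 0.32
R3: vacant=0.32, few=0.85; OR[max(a, b)] → w = 0.85
R4: cold=0.51, low=0.33; OR[max(a, b)] → w = 0.51
Rules with consequent 'maximal': {R1, R2, R4} → strengths 0.67, 0.32, 0.51
Aggregate via t-conorm [max(a, b)]: 0.67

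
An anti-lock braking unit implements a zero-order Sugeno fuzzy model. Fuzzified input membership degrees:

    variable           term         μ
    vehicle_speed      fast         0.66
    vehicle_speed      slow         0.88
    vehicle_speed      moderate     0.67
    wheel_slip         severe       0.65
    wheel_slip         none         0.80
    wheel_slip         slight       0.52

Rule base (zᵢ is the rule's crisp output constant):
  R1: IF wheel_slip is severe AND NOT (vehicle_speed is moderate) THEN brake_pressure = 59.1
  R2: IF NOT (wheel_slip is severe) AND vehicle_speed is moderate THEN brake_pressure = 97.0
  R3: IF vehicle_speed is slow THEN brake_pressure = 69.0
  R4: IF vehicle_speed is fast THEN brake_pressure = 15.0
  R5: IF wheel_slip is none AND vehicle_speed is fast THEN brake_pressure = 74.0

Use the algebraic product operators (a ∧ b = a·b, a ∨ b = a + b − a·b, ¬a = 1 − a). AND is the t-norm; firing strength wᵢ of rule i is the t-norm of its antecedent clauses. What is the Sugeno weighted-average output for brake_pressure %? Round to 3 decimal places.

R1 (z=59.1): severe=0.65, ¬moderate=1−0.67=0.33; AND[a·b] → w = 0.2145
R2 (z=97.0): ¬severe=1−0.65=0.35, moderate=0.67; AND[a·b] → w = 0.2345
R3 (z=69.0): slow=0.88 → w = 0.8800
R4 (z=15.0): fast=0.66 → w = 0.6600
R5 (z=74.0): none=0.80, fast=0.66; AND[a·b] → w = 0.5280
Weighted average = (0.2145·59.1 + 0.2345·97.0 + 0.8800·69.0 + 0.6600·15.0 + 0.5280·74.0) / (0.2145 + 0.2345 + 0.8800 + 0.6600 + 0.5280)
  = 145.1155 / 2.5170 = 57.654

57.654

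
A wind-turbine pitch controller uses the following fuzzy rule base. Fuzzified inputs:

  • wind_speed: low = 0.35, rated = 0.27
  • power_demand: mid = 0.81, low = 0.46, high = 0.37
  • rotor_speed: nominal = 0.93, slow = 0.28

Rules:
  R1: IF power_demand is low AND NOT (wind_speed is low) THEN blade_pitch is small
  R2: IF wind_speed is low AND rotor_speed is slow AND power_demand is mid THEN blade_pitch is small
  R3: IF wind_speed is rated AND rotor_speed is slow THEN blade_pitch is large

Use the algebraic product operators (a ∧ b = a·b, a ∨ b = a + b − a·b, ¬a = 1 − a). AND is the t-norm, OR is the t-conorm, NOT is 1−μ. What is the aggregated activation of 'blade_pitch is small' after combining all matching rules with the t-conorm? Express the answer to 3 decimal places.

R1: low=0.46, ¬low=1−0.35=0.65; AND[a·b] → w = 0.2990
R2: low=0.35, slow=0.28, mid=0.81; AND[a·b] → w = 0.0794
R3: rated=0.27, slow=0.28; AND[a·b] → w = 0.0756
Rules with consequent 'small': {R1, R2} → strengths 0.2990, 0.0794
Aggregate via t-conorm [a + b − a·b]: 0.3546

0.355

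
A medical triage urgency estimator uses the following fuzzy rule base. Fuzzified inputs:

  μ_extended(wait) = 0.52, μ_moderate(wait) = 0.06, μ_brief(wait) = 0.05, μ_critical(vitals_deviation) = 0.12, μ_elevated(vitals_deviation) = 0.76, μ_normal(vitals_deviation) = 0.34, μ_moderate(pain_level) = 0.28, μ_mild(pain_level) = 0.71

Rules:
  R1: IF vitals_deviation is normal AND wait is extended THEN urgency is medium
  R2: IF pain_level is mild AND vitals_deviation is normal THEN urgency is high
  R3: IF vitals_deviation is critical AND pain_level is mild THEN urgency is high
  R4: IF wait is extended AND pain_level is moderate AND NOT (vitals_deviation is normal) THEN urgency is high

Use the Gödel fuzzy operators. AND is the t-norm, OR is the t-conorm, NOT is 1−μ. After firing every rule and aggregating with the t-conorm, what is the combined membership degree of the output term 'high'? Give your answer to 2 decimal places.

R1: normal=0.34, extended=0.52; AND[min(a, b)] → w = 0.34
R2: mild=0.71, normal=0.34; AND[min(a, b)] → w = 0.34
R3: critical=0.12, mild=0.71; AND[min(a, b)] → w = 0.12
R4: extended=0.52, moderate=0.28, ¬normal=1−0.34=0.66; AND[min(a, b)] → w = 0.28
Rules with consequent 'high': {R2, R3, R4} → strengths 0.34, 0.12, 0.28
Aggregate via t-conorm [max(a, b)]: 0.34

0.34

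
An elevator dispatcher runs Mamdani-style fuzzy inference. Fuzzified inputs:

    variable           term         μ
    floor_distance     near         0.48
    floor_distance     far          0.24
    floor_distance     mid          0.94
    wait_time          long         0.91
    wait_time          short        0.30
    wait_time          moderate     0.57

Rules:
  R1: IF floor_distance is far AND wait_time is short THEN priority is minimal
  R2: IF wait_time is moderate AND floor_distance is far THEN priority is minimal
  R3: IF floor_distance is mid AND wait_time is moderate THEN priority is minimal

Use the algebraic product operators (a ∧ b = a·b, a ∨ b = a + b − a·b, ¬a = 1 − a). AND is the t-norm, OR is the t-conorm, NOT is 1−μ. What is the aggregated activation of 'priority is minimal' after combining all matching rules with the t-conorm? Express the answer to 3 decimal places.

0.628

R1: far=0.24, short=0.30; AND[a·b] → w = 0.0720
R2: moderate=0.57, far=0.24; AND[a·b] → w = 0.1368
R3: mid=0.94, moderate=0.57; AND[a·b] → w = 0.5358
Rules with consequent 'minimal': {R1, R2, R3} → strengths 0.0720, 0.1368, 0.5358
Aggregate via t-conorm [a + b − a·b]: 0.6282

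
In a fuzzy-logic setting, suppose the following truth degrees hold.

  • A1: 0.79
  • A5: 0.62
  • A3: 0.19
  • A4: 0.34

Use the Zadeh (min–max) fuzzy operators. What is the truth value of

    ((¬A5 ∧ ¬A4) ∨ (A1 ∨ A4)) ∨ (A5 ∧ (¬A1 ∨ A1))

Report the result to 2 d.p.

¬A5 = 1 − 0.62 = 0.38
¬A4 = 1 − 0.34 = 0.66
¬A5 ∧ ¬A4 = min(a, b) on (0.38, 0.66) = 0.38
A1 ∨ A4 = max(a, b) on (0.79, 0.34) = 0.79
(¬A5 ∧ ¬A4) ∨ (A1 ∨ A4) = max(a, b) on (0.38, 0.79) = 0.79
¬A1 = 1 − 0.79 = 0.21
¬A1 ∨ A1 = max(a, b) on (0.21, 0.79) = 0.79
A5 ∧ (¬A1 ∨ A1) = min(a, b) on (0.62, 0.79) = 0.62
((¬A5 ∧ ¬A4) ∨ (A1 ∨ A4)) ∨ (A5 ∧ (¬A1 ∨ A1)) = max(a, b) on (0.79, 0.62) = 0.79

0.79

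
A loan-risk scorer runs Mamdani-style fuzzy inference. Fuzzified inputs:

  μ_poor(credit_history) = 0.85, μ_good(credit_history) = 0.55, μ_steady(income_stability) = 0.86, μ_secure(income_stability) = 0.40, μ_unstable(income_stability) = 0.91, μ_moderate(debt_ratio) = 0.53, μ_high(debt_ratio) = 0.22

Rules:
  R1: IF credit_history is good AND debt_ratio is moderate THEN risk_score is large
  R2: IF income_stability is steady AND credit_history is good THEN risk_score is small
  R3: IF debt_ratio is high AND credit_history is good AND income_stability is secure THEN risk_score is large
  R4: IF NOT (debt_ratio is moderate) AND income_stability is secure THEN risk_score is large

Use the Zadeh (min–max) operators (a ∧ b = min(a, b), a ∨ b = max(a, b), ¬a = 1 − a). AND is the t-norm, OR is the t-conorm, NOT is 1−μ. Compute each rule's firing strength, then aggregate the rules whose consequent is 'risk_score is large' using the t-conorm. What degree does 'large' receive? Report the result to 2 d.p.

0.53

R1: good=0.55, moderate=0.53; AND[min(a, b)] → w = 0.53
R2: steady=0.86, good=0.55; AND[min(a, b)] → w = 0.55
R3: high=0.22, good=0.55, secure=0.40; AND[min(a, b)] → w = 0.22
R4: ¬moderate=1−0.53=0.47, secure=0.40; AND[min(a, b)] → w = 0.40
Rules with consequent 'large': {R1, R3, R4} → strengths 0.53, 0.22, 0.40
Aggregate via t-conorm [max(a, b)]: 0.53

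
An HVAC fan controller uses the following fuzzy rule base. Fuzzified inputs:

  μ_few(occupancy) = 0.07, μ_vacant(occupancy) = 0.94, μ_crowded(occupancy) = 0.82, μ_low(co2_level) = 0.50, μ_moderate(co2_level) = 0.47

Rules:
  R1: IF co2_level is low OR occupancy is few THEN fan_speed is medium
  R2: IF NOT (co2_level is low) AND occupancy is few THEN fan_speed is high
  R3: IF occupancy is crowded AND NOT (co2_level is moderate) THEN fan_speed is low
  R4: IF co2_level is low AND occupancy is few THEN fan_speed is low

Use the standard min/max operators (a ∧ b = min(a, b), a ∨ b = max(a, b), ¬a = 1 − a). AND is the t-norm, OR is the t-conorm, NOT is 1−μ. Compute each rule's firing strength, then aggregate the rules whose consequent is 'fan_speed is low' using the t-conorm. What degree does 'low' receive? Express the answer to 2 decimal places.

R1: low=0.50, few=0.07; OR[max(a, b)] → w = 0.50
R2: ¬low=1−0.50=0.50, few=0.07; AND[min(a, b)] → w = 0.07
R3: crowded=0.82, ¬moderate=1−0.47=0.53; AND[min(a, b)] → w = 0.53
R4: low=0.50, few=0.07; AND[min(a, b)] → w = 0.07
Rules with consequent 'low': {R3, R4} → strengths 0.53, 0.07
Aggregate via t-conorm [max(a, b)]: 0.53

0.53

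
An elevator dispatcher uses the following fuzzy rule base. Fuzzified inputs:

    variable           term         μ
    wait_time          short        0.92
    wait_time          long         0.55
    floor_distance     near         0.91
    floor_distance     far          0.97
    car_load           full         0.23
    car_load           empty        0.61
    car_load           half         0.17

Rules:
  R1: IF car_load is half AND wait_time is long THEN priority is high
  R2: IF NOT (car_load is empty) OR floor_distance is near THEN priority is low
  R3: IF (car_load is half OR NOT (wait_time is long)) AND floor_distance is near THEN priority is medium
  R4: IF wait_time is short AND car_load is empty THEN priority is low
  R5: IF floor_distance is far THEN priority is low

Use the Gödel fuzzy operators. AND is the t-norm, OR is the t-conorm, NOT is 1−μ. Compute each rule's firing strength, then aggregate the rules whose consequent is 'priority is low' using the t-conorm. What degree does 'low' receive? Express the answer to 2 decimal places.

0.97

R1: half=0.17, long=0.55; AND[min(a, b)] → w = 0.17
R2: ¬empty=1−0.61=0.39, near=0.91; OR[max(a, b)] → w = 0.91
R3: (half=0.17 OR ¬long=1−0.55=0.45) = 0.45; AND[min(a, b)] with near=0.91 → w = 0.45
R4: short=0.92, empty=0.61; AND[min(a, b)] → w = 0.61
R5: far=0.97 → w = 0.97
Rules with consequent 'low': {R2, R4, R5} → strengths 0.91, 0.61, 0.97
Aggregate via t-conorm [max(a, b)]: 0.97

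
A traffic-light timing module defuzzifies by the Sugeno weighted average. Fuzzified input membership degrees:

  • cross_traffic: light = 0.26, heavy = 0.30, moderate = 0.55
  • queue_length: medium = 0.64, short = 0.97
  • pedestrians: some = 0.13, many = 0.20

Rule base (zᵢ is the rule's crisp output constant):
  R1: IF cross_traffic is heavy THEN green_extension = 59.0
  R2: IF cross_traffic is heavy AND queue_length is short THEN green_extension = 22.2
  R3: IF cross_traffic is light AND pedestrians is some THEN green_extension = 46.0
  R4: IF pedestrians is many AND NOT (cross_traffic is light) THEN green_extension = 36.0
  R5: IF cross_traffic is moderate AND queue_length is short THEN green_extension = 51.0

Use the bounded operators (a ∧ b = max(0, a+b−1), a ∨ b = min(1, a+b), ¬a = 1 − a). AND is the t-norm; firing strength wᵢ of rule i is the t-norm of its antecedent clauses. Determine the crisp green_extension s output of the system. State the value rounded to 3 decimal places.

46.068

R1 (z=59.0): heavy=0.30 → w = 0.30
R2 (z=22.2): heavy=0.30, short=0.97; AND[max(0, a+b−1)] → w = 0.27
R3 (z=46.0): light=0.26, some=0.13; AND[max(0, a+b−1)] → w = 0.00
R4 (z=36.0): many=0.20, ¬light=1−0.26=0.74; AND[max(0, a+b−1)] → w = 0.00
R5 (z=51.0): moderate=0.55, short=0.97; AND[max(0, a+b−1)] → w = 0.52
Weighted average = (0.30·59.0 + 0.27·22.2 + 0.00·46.0 + 0.00·36.0 + 0.52·51.0) / (0.30 + 0.27 + 0.00 + 0.00 + 0.52)
  = 50.2140 / 1.0900 = 46.068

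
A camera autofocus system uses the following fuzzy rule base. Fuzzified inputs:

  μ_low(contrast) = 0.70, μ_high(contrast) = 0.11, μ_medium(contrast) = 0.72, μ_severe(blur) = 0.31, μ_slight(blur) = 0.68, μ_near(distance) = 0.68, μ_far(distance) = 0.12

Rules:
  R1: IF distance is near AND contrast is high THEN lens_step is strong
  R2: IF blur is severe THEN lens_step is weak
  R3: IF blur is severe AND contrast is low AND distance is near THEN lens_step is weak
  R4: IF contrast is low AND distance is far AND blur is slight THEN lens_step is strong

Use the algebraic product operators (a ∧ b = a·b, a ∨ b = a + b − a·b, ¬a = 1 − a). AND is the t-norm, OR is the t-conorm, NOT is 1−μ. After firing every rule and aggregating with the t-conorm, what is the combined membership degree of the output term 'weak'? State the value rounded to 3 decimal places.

R1: near=0.68, high=0.11; AND[a·b] → w = 0.0748
R2: severe=0.31 → w = 0.3100
R3: severe=0.31, low=0.70, near=0.68; AND[a·b] → w = 0.1476
R4: low=0.70, far=0.12, slight=0.68; AND[a·b] → w = 0.0571
Rules with consequent 'weak': {R2, R3} → strengths 0.3100, 0.1476
Aggregate via t-conorm [a + b − a·b]: 0.4118

0.412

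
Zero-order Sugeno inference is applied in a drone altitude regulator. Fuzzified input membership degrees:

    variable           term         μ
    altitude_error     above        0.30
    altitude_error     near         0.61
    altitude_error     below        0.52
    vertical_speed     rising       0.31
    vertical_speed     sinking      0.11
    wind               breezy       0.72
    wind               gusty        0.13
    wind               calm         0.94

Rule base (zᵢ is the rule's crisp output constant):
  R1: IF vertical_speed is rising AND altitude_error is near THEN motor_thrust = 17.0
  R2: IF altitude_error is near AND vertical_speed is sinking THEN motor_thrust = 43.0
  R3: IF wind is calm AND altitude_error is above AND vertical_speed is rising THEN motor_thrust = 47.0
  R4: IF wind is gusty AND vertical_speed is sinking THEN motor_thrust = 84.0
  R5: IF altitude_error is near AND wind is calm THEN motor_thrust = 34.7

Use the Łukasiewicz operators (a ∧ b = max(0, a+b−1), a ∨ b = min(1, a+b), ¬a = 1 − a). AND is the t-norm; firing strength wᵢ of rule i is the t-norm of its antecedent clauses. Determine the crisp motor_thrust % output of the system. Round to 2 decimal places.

34.70

R1 (z=17.0): rising=0.31, near=0.61; AND[max(0, a+b−1)] → w = 0.00
R2 (z=43.0): near=0.61, sinking=0.11; AND[max(0, a+b−1)] → w = 0.00
R3 (z=47.0): calm=0.94, above=0.30, rising=0.31; AND[max(0, a+b−1)] → w = 0.00
R4 (z=84.0): gusty=0.13, sinking=0.11; AND[max(0, a+b−1)] → w = 0.00
R5 (z=34.7): near=0.61, calm=0.94; AND[max(0, a+b−1)] → w = 0.55
Weighted average = (0.00·17.0 + 0.00·43.0 + 0.00·47.0 + 0.00·84.0 + 0.55·34.7) / (0.00 + 0.00 + 0.00 + 0.00 + 0.55)
  = 19.0850 / 0.5500 = 34.70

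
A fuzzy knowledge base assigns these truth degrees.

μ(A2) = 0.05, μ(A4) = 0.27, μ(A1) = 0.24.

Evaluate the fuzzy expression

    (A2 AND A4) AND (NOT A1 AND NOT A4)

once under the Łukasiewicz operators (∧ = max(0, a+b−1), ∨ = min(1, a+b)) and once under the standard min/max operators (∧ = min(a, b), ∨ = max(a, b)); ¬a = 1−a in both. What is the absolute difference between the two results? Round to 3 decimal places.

Under Łukasiewicz:
  A2 AND A4 = max(0, a+b−1) on (0.05, 0.27) = 0.00
  NOT A1 = 1 − 0.24 = 0.76
  NOT A4 = 1 − 0.27 = 0.73
  NOT A1 AND NOT A4 = max(0, a+b−1) on (0.76, 0.73) = 0.49
  (A2 AND A4) AND (NOT A1 AND NOT A4) = max(0, a+b−1) on (0.00, 0.49) = 0.00
  → value = 0.0000
Under standard min/max:
  A2 AND A4 = min(a, b) on (0.05, 0.27) = 0.05
  NOT A1 = 1 − 0.24 = 0.76
  NOT A4 = 1 − 0.27 = 0.73
  NOT A1 AND NOT A4 = min(a, b) on (0.76, 0.73) = 0.73
  (A2 AND A4) AND (NOT A1 AND NOT A4) = min(a, b) on (0.05, 0.73) = 0.05
  → value = 0.0500
|0.0000 − 0.0500| = 0.050

0.050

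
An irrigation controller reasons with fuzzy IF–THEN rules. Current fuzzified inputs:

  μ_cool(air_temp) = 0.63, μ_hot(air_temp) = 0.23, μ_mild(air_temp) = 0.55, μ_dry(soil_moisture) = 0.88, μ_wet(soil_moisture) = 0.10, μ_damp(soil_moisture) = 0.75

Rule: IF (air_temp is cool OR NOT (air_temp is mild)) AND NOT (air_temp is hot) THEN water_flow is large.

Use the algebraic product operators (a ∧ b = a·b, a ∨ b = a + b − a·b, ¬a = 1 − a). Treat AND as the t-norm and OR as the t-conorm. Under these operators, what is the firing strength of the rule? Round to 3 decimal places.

0.613

firing strength: (cool=0.63 OR ¬mild=1−0.55=0.45) = 0.7965; AND[a·b] with ¬hot=1−0.23=0.77 → w = 0.6133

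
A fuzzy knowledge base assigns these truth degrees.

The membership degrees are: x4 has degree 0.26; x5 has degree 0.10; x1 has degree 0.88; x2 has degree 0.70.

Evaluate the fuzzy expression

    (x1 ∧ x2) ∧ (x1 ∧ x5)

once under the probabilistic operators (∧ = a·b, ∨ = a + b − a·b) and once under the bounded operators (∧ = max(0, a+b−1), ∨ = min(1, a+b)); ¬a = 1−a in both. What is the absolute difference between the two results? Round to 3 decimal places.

Under probabilistic:
  x1 ∧ x2 = a·b on (0.8800, 0.7000) = 0.6160
  x1 ∧ x5 = a·b on (0.8800, 0.1000) = 0.0880
  (x1 ∧ x2) ∧ (x1 ∧ x5) = a·b on (0.6160, 0.0880) = 0.0542
  → value = 0.0542
Under bounded:
  x1 ∧ x2 = max(0, a+b−1) on (0.88, 0.70) = 0.58
  x1 ∧ x5 = max(0, a+b−1) on (0.88, 0.10) = 0.00
  (x1 ∧ x2) ∧ (x1 ∧ x5) = max(0, a+b−1) on (0.58, 0.00) = 0.00
  → value = 0.0000
|0.0542 − 0.0000| = 0.054

0.054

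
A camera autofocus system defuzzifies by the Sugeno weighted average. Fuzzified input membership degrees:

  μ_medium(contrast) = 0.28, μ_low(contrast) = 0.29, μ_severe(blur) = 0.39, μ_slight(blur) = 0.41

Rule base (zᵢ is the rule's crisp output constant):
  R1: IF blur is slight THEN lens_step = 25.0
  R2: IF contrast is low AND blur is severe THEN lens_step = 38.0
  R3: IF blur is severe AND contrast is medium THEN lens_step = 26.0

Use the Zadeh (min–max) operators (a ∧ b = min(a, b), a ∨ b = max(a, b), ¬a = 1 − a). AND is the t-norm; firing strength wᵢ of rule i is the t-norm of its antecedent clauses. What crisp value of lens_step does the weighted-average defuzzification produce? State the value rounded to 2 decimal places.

29.13

R1 (z=25.0): slight=0.41 → w = 0.41
R2 (z=38.0): low=0.29, severe=0.39; AND[min(a, b)] → w = 0.29
R3 (z=26.0): severe=0.39, medium=0.28; AND[min(a, b)] → w = 0.28
Weighted average = (0.41·25.0 + 0.29·38.0 + 0.28·26.0) / (0.41 + 0.29 + 0.28)
  = 28.5500 / 0.9800 = 29.13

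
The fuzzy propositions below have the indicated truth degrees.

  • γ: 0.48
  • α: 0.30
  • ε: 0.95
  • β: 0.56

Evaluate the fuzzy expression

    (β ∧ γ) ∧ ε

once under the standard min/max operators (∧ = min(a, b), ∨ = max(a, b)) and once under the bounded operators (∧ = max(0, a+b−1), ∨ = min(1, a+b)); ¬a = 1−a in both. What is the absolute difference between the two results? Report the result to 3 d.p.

Under standard min/max:
  β ∧ γ = min(a, b) on (0.56, 0.48) = 0.48
  (β ∧ γ) ∧ ε = min(a, b) on (0.48, 0.95) = 0.48
  → value = 0.4800
Under bounded:
  β ∧ γ = max(0, a+b−1) on (0.56, 0.48) = 0.04
  (β ∧ γ) ∧ ε = max(0, a+b−1) on (0.04, 0.95) = 0.00
  → value = 0.0000
|0.4800 − 0.0000| = 0.480

0.480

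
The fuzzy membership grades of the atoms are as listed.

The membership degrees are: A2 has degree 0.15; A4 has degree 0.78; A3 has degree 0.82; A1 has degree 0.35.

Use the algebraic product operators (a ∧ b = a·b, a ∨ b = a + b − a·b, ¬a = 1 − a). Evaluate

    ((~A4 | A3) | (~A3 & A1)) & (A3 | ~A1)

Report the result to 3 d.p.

0.814

~A4 = 1 − 0.7800 = 0.2200
~A4 | A3 = a + b − a·b on (0.2200, 0.8200) = 0.8596
~A3 = 1 − 0.8200 = 0.1800
~A3 & A1 = a·b on (0.1800, 0.3500) = 0.0630
(~A4 | A3) | (~A3 & A1) = a + b − a·b on (0.8596, 0.0630) = 0.8684
~A1 = 1 − 0.3500 = 0.6500
A3 | ~A1 = a + b − a·b on (0.8200, 0.6500) = 0.9370
((~A4 | A3) | (~A3 & A1)) & (A3 | ~A1) = a·b on (0.8684, 0.9370) = 0.8137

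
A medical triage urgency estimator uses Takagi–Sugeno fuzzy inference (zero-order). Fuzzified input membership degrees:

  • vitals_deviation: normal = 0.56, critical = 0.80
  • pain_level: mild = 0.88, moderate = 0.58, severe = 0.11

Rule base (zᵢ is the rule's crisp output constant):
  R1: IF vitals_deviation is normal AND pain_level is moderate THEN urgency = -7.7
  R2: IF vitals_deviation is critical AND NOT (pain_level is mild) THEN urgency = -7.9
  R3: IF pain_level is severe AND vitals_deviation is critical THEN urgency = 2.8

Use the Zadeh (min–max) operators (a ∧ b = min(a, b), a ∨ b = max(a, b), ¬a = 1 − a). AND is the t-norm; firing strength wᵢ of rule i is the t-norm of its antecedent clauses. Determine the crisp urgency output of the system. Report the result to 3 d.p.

R1 (z=-7.7): normal=0.56, moderate=0.58; AND[min(a, b)] → w = 0.56
R2 (z=-7.9): critical=0.80, ¬mild=1−0.88=0.12; AND[min(a, b)] → w = 0.12
R3 (z=2.8): severe=0.11, critical=0.80; AND[min(a, b)] → w = 0.11
Weighted average = (0.56·-7.7 + 0.12·-7.9 + 0.11·2.8) / (0.56 + 0.12 + 0.11)
  = -4.9520 / 0.7900 = -6.268

-6.268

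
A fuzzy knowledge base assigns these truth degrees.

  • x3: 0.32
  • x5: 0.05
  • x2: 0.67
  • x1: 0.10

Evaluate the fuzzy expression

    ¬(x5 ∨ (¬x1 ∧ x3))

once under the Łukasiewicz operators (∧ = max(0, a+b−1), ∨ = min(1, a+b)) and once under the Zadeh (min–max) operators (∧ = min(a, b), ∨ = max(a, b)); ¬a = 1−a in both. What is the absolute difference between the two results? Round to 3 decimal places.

0.050

Under Łukasiewicz:
  ¬x1 = 1 − 0.10 = 0.90
  ¬x1 ∧ x3 = max(0, a+b−1) on (0.90, 0.32) = 0.22
  x5 ∨ (¬x1 ∧ x3) = min(1, a+b) on (0.05, 0.22) = 0.27
  ¬(x5 ∨ (¬x1 ∧ x3)) = 1 − 0.27 = 0.73
  → value = 0.7300
Under Zadeh (min–max):
  ¬x1 = 1 − 0.10 = 0.90
  ¬x1 ∧ x3 = min(a, b) on (0.90, 0.32) = 0.32
  x5 ∨ (¬x1 ∧ x3) = max(a, b) on (0.05, 0.32) = 0.32
  ¬(x5 ∨ (¬x1 ∧ x3)) = 1 − 0.32 = 0.68
  → value = 0.6800
|0.7300 − 0.6800| = 0.050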